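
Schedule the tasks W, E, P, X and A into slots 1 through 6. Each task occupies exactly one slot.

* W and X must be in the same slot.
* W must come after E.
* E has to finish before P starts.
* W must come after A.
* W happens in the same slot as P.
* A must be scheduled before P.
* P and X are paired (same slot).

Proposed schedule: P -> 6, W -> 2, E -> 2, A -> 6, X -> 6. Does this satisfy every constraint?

Invalid. W must come after A.

W must come after A — violated.
E has to finish before P starts — holds.
P and X are paired (same slot) — holds.
W happens in the same slot as P — violated.
W and X must be in the same slot — violated.
W must come after E — violated.
A must be scheduled before P — violated.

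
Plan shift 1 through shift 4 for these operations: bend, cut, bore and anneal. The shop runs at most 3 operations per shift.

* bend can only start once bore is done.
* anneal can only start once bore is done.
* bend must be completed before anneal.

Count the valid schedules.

Splitting on bend: it can be shift 2 (8), shift 3 (8). Listing each branch's schedules as (cut, bore, anneal) by shift number:
bend=shift 2: (1,1,3) (1,1,4) (2,1,3) (2,1,4) (3,1,3) (3,1,4) (4,1,3) (4,1,4) — 8.
bend=shift 3: (1,1,4) (1,2,4) (2,1,4) (2,2,4) (3,1,4) (3,2,4) (4,1,4) (4,2,4) — 8.
Summing: 8 + 8 = 16.

16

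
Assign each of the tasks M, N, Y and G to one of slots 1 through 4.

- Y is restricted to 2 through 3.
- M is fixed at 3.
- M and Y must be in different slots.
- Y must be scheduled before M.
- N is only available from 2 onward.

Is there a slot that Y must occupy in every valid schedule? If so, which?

Y's window is 2–3.
M is fixed at 3, and Y can't share a slot with M.
So Y must be 2.

2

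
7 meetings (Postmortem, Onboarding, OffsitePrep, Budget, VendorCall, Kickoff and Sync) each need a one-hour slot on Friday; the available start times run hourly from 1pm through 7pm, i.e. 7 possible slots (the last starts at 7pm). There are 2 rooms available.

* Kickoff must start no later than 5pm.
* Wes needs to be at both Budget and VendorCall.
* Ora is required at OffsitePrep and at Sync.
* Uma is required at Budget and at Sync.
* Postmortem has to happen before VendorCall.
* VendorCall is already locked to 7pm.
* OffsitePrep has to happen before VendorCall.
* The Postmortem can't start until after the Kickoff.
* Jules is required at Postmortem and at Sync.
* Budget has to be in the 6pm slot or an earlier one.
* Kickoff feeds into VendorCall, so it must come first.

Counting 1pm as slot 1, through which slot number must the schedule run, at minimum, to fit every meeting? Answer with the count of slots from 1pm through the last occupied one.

The precedence chain requires at least 3 distinct slots.
With at most 2 per slot and 7 meetings, at least 4 slots are needed.
VendorCall can't be placed before 7pm — that is slot 7 counting from 1pm — so the schedule must run through at least 7 slots.
7 works (last occupied slot: 7pm): for example Budget=1pm; Sync=3pm; Postmortem=2pm; VendorCall=7pm; Kickoff=1pm; Onboarding=3pm; OffsitePrep=2pm.

7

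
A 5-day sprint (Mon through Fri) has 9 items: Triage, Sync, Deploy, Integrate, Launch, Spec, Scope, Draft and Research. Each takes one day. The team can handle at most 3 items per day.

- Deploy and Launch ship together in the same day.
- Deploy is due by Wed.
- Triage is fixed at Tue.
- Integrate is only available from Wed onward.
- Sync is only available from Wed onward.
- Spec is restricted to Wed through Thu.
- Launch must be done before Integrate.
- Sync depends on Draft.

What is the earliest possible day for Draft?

Mon

Downstream work caps Draft at Thu.
Draft at Mon is achievable: Launch=Mon, Deploy=Mon, Research=Tue, Spec=Wed, Scope=Tue, Integrate=Wed, Triage=Tue, Sync=Wed, Draft=Mon.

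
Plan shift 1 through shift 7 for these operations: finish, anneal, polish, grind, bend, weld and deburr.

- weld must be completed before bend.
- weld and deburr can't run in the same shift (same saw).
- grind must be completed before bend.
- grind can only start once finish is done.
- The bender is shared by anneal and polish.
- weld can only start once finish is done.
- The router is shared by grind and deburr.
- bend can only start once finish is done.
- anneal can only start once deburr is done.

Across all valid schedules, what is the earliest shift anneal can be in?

shift 2

Precedence pushes anneal to at least shift 2.
anneal at shift 2 is achievable: finish -> shift 1; deburr -> shift 1; grind -> shift 2; anneal -> shift 2; weld -> shift 2; polish -> shift 1; bend -> shift 3.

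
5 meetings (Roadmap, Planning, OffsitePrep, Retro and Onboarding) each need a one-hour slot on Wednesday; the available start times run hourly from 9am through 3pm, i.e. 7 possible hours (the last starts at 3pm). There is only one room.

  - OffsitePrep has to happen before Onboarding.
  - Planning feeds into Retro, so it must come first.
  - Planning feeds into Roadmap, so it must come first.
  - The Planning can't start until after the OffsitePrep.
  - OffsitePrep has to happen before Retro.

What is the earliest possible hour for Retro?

Precedence pushes Retro to at least 11am.
Retro at 11am is achievable: Onboarding -> 1pm; Planning -> 10am; Retro -> 11am; Roadmap -> 12pm; OffsitePrep -> 9am.

11am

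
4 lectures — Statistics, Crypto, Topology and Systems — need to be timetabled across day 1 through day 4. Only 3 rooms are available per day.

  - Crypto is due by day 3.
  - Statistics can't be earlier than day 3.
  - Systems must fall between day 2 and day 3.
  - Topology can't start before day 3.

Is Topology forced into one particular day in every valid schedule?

No

Topology can be day 3 (e.g. Statistics -> day 3, Systems -> day 2, Crypto -> day 1, Topology -> day 3) or day 4 (e.g. Systems=day 2, Statistics=day 3, Topology=day 4, Crypto=day 1).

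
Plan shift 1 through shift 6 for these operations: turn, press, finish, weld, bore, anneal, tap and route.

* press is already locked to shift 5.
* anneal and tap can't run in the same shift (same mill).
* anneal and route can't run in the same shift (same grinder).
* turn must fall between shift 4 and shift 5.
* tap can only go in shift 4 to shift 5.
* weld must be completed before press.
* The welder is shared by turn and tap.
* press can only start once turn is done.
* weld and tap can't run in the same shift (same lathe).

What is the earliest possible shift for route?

route at shift 1 is achievable: press=shift 5; anneal=shift 2; tap=shift 5; route=shift 1; finish=shift 1; turn=shift 4; weld=shift 1; bore=shift 1.

shift 1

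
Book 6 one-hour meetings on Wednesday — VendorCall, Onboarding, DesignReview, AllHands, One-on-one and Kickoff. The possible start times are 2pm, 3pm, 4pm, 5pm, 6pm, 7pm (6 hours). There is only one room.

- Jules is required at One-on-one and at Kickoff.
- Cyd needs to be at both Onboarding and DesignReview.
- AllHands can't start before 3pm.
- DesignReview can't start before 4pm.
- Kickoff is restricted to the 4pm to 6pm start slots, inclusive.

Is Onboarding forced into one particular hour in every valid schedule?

No

Onboarding can be 2pm (e.g. AllHands -> 3pm, DesignReview -> 5pm, One-on-one -> 7pm, VendorCall -> 6pm, Onboarding -> 2pm, Kickoff -> 4pm) or 3pm (e.g. DesignReview -> 5pm, VendorCall -> 2pm, One-on-one -> 7pm, Kickoff -> 4pm, Onboarding -> 3pm, AllHands -> 6pm).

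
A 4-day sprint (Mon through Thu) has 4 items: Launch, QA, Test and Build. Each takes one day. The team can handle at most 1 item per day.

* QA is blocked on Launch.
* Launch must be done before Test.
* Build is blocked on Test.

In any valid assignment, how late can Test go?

Wed

Precedence pushes Test to at least Tue; downstream work caps Test at Wed.
Test at Wed is achievable: Build in Thu, Test in Wed, Launch in Mon, QA in Tue.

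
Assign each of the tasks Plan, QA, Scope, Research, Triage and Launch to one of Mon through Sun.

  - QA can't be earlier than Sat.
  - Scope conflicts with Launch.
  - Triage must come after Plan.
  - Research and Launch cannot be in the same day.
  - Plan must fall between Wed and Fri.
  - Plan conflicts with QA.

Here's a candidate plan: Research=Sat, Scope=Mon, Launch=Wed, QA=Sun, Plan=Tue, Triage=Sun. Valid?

No — it violates: Plan must fall between Wed and Fri

Plan conflicts with QA — holds.
Triage must come after Plan — holds.
QA can't be earlier than Sat — holds.
Scope conflicts with Launch — holds.
Research and Launch cannot be in the same day — holds.
Plan must fall between Wed and Fri — violated.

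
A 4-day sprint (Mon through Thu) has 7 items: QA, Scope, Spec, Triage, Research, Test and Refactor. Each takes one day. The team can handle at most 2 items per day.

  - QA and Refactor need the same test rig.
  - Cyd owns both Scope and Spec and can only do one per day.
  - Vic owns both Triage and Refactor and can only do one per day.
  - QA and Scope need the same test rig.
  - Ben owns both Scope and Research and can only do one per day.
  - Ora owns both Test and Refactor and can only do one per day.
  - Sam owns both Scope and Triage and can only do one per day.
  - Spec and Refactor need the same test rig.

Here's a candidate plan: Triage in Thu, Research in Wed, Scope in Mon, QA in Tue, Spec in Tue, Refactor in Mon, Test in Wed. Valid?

Yes, all constraints hold

Ora owns both Test and Refactor and can only do one per day — holds.
Ben owns both Scope and Research and can only do one per day — holds.
The team can handle at most 2 items per day — holds.
QA and Refactor need the same test rig — holds.
Sam owns both Scope and Triage and can only do one per day — holds.
Spec and Refactor need the same test rig — holds.
Cyd owns both Scope and Spec and can only do one per day — holds.
QA and Scope need the same test rig — holds.
Vic owns both Triage and Refactor and can only do one per day — holds.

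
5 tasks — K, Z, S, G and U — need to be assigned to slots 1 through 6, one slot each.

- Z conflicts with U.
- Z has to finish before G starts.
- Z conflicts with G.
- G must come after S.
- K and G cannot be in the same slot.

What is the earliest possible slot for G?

2

Precedence pushes G to at least 2.
G at 2 is achievable: Z=1; U=2; K=1; G=2; S=1.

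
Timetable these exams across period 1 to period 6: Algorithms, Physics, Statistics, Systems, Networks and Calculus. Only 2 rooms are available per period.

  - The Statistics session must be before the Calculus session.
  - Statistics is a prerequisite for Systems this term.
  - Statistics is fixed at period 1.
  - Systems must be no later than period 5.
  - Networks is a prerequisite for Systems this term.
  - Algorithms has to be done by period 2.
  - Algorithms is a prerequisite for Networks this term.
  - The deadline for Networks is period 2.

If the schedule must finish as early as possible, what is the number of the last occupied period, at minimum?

period 3

The precedence chain requires at least 3 distinct periods.
With at most 2 per period and 6 exams, at least 3 periods are needed.
3 works (last occupied period: period 3): for example Physics=period 3, Algorithms=period 1, Networks=period 2, Calculus=period 2, Systems=period 3, Statistics=period 1.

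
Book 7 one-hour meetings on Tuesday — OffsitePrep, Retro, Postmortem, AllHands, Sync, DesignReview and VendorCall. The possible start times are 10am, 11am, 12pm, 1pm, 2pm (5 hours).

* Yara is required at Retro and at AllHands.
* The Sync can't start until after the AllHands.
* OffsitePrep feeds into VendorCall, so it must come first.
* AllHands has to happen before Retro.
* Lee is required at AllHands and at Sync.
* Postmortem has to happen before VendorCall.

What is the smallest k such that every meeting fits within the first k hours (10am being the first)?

The precedence chain requires at least 2 distinct hours.
2 works (last occupied hour: 11am): for example AllHands -> 10am; Retro -> 11am; Postmortem -> 10am; Sync -> 11am; DesignReview -> 10am; OffsitePrep -> 10am; VendorCall -> 11am.

2 hours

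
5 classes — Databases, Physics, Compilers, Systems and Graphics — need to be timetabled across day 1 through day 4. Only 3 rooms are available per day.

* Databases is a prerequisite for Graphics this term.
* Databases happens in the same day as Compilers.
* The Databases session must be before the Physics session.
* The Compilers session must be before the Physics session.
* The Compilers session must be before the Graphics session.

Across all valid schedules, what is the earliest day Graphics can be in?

Precedence pushes Graphics to at least day 2.
Graphics at day 2 is achievable: Physics=day 2; Databases=day 1; Systems=day 1; Compilers=day 1; Graphics=day 2.

day 2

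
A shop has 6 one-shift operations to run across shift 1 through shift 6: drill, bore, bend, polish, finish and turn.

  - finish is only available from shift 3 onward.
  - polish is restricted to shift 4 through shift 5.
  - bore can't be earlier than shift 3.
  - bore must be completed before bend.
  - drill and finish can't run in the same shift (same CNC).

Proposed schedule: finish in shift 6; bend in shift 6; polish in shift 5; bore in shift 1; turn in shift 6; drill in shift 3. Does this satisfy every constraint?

drill and finish can't run in the same shift (same CNC) — holds.
bore can't be earlier than shift 3 — violated.
finish is only available from shift 3 onward — holds.
polish is restricted to shift 4 through shift 5 — holds.
bore must be completed before bend — holds.

No. bore can't be earlier than shift 3 is not satisfied.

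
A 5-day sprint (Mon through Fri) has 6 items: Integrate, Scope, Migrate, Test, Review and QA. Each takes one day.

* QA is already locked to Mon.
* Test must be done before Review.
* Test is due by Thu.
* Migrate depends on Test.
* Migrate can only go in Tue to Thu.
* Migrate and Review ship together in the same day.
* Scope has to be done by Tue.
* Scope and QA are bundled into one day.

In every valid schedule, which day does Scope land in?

Scope's own window allows nothing later than Tue; Scope must be in the same day as QA, which can't be after Mon, so Scope is at most Mon.
So Scope is pinned to Mon.

Mon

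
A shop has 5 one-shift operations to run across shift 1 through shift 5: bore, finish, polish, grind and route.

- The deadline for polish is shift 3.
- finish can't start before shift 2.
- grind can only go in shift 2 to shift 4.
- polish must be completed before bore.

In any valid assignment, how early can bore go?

shift 2

Precedence pushes bore to at least shift 2.
bore at shift 2 is achievable: grind in shift 2; finish in shift 2; polish in shift 1; bore in shift 2; route in shift 1.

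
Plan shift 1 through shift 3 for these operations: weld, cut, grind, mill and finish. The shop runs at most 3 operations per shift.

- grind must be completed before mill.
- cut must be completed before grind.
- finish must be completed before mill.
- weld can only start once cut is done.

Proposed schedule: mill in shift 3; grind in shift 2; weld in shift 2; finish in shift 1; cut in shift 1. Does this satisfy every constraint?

finish must be completed before mill — holds.
weld can only start once cut is done — holds.
grind must be completed before mill — holds.
The shop runs at most 3 operations per shift — holds.
cut must be completed before grind — holds.

Yes, all constraints hold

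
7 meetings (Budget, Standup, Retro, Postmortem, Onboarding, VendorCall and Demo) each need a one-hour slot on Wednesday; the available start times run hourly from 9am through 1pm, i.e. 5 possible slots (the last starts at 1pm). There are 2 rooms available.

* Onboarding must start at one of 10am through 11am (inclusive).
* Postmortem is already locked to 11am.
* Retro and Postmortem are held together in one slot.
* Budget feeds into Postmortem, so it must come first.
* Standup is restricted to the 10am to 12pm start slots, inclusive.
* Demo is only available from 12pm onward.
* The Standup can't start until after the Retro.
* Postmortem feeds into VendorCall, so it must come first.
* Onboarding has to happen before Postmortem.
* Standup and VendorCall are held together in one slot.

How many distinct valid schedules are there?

2

Enumerating: Budget in 9am; Standup in 12pm; Demo in 1pm; Retro in 11am; Postmortem in 11am; VendorCall in 12pm; Onboarding in 10am | Standup=12pm, Retro=11am, Budget=10am, VendorCall=12pm, Demo=1pm, Postmortem=11am, Onboarding=10am.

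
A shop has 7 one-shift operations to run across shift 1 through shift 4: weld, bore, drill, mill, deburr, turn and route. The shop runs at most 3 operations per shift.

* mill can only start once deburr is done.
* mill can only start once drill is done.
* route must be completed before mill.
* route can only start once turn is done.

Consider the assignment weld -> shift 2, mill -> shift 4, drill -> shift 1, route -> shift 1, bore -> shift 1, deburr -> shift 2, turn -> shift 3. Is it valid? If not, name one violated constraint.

mill can only start once deburr is done — holds.
mill can only start once drill is done — holds.
The shop runs at most 3 operations per shift — holds.
route can only start once turn is done — violated.
route must be completed before mill — holds.

No — it violates: route can only start once turn is done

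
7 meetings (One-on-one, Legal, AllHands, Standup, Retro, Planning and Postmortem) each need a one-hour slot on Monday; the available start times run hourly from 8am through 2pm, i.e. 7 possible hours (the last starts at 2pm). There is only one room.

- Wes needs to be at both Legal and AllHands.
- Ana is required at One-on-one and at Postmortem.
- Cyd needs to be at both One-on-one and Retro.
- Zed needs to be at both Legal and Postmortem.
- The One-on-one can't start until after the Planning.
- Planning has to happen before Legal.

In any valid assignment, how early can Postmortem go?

8am

Postmortem at 8am is achievable: Planning in 9am, One-on-one in 10am, AllHands in 12pm, Postmortem in 8am, Retro in 2pm, Standup in 1pm, Legal in 11am.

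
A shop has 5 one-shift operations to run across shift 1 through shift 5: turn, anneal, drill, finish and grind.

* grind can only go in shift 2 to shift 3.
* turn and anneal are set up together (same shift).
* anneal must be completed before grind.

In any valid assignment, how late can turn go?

shift 2

Turn must be in the same shift as anneal, which can't be after shift 2, so turn is at most shift 2.
turn at shift 2 is achievable: grind=shift 3; finish=shift 1; anneal=shift 2; drill=shift 1; turn=shift 2.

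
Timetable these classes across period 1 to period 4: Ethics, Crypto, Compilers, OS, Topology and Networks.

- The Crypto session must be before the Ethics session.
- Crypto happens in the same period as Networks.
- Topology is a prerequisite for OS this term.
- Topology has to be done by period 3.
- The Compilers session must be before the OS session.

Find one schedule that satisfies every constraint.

Ethics -> period 2, Crypto -> period 1, Networks -> period 1, OS -> period 2, Topology -> period 1, Compilers -> period 1

Checking: Topology(period 1) before OS(period 2); Crypto(period 1) before Ethics(period 2); Compilers(period 1) before OS(period 2); Crypto = Networks = period 1; Topology=period 1 in [period 1,period 3].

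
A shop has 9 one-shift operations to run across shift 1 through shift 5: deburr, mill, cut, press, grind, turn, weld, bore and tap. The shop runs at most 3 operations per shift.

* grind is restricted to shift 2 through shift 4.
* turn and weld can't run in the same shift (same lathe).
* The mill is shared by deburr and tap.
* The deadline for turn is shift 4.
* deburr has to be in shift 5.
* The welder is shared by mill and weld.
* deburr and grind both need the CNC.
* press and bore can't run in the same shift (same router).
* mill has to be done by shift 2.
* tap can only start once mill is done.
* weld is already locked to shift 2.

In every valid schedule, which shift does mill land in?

mill's window is shift 1–shift 2.
weld is fixed at shift 2, and mill can't share a shift with weld.
So mill must be shift 1.

shift 1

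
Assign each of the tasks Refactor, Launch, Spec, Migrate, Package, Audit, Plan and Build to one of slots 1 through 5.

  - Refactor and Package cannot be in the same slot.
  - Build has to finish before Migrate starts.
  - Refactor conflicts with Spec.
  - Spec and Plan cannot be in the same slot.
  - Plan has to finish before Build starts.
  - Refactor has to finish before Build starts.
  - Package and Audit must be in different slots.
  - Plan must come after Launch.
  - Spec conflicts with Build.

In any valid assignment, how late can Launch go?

Downstream work caps Launch at 2.
Launch at 2 is achievable: Refactor -> 1, Migrate -> 5, Build -> 4, Spec -> 2, Plan -> 3, Launch -> 2, Audit -> 1, Package -> 2.

2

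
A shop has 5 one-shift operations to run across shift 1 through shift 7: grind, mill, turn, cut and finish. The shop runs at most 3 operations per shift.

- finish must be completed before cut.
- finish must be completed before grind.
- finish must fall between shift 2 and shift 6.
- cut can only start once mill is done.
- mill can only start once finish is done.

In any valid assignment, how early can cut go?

Precedence pushes cut to at least shift 4.
cut at shift 4 is achievable: cut -> shift 4; grind -> shift 3; mill -> shift 3; finish -> shift 2; turn -> shift 1.

shift 4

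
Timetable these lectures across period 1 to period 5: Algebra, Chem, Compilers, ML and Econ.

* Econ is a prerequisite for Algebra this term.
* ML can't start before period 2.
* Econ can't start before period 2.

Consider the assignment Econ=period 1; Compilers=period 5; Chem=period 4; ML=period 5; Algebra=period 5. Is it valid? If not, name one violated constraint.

No — it violates: Econ can't start before period 2

Econ can't start before period 2 — violated.
ML can't start before period 2 — holds.
Econ is a prerequisite for Algebra this term — holds.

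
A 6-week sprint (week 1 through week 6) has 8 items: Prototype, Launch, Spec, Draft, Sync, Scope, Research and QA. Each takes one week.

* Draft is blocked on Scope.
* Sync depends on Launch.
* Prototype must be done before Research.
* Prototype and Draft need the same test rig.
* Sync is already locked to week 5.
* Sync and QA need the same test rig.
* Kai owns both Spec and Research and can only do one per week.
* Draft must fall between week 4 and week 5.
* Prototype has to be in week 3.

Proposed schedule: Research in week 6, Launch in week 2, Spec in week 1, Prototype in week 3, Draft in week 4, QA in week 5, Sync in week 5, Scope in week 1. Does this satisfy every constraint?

Invalid. Sync and QA need the same test rig.

Draft is blocked on Scope — holds.
Prototype must be done before Research — holds.
Kai owns both Spec and Research and can only do one per week — holds.
Sync is already locked to week 5 — holds.
Prototype has to be in week 3 — holds.
Sync and QA need the same test rig — violated.
Prototype and Draft need the same test rig — holds.
Sync depends on Launch — holds.
Draft must fall between week 4 and week 5 — holds.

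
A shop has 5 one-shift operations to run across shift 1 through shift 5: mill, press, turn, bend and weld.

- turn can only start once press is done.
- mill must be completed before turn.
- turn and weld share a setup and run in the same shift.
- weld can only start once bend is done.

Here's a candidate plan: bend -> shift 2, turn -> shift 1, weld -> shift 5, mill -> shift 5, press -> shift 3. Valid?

turn can only start once press is done — violated.
mill must be completed before turn — violated.
weld can only start once bend is done — holds.
turn and weld share a setup and run in the same shift — violated.

Invalid. mill must be completed before turn.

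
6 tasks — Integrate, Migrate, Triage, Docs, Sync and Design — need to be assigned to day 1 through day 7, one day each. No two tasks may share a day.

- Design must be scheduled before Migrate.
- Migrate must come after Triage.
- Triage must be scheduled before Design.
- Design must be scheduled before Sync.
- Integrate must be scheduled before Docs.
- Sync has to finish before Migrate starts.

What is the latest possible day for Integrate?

day 6

Downstream work caps Integrate at day 6.
Integrate at day 6 is achievable: Design in day 2; Migrate in day 4; Integrate in day 6; Triage in day 1; Docs in day 7; Sync in day 3.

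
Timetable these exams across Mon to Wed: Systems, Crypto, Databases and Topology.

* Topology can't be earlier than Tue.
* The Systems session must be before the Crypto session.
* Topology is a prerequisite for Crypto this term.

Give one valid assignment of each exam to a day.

Databases -> Mon; Topology -> Tue; Crypto -> Wed; Systems -> Mon

Checking: Topology(Tue) before Crypto(Wed); Systems(Mon) before Crypto(Wed); Topology=Tue in [Tue,Wed].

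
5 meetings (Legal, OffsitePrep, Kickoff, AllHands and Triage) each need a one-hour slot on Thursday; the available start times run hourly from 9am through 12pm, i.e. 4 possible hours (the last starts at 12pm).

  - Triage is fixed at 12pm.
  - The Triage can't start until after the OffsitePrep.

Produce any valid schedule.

Kickoff=9am, Triage=12pm, OffsitePrep=9am, AllHands=9am, Legal=9am

Checking: OffsitePrep(9am) before Triage(12pm); Triage=12pm in [12pm,12pm].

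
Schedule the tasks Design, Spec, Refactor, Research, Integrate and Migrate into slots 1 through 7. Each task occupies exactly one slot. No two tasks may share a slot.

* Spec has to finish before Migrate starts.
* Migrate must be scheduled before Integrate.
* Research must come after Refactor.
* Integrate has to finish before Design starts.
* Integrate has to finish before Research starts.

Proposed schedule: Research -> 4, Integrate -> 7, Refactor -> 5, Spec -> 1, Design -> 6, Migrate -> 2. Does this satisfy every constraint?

Migrate must be scheduled before Integrate — holds.
No two tasks may share a slot — holds.
Integrate has to finish before Research starts — violated.
Integrate has to finish before Design starts — violated.
Research must come after Refactor — violated.
Spec has to finish before Migrate starts — holds.

Invalid. Integrate has to finish before Research starts.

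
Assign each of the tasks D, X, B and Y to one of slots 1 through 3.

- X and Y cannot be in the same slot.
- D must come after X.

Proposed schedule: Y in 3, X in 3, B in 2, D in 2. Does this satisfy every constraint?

X and Y cannot be in the same slot — violated.
D must come after X — violated.

No. D must come after X is not satisfied.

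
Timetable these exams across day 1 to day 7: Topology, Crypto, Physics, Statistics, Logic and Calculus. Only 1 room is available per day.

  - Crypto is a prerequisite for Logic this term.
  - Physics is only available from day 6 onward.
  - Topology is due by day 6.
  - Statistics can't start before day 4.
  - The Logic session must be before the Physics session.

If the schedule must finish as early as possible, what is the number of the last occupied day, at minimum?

6

The precedence chain requires at least 3 distinct days.
With at most 1 per day and 6 exams, at least 6 days are needed.
Physics can't be placed before day 6, so the schedule must run through at least day 6.
6 works (last occupied day: day 6): for example Crypto in day 1; Statistics in day 4; Calculus in day 5; Physics in day 6; Logic in day 2; Topology in day 3.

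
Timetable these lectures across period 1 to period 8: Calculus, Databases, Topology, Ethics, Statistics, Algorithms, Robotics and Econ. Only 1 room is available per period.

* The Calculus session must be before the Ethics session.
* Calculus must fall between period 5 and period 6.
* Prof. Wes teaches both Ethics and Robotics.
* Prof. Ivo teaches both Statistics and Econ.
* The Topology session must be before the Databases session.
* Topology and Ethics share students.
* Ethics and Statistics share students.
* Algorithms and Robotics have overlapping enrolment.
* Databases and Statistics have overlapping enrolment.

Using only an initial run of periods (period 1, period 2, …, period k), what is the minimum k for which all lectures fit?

The precedence chain requires at least 2 distinct periods.
With at most 1 per period and 8 lectures, at least 8 periods are needed.
Propagating the time windows through the other constraints, Ethics can't land before period 6, so the schedule must run through at least period 6.
8 works (last occupied period: period 8): for example Ethics -> period 6, Databases -> period 2, Robotics -> period 7, Statistics -> period 3, Econ -> period 8, Calculus -> period 5, Topology -> period 1, Algorithms -> period 4.

8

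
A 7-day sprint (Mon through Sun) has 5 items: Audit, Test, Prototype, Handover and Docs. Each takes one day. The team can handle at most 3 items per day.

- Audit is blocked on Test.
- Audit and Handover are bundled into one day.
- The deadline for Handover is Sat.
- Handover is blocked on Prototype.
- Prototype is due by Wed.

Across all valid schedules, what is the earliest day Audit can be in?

Tue

Precedence pushes Audit to at least Tue; Audit must be in the same day as Handover, which can't be after Sat, so Audit is at most Sat.
Audit at Tue is achievable: Audit -> Tue; Test -> Mon; Docs -> Mon; Handover -> Tue; Prototype -> Mon.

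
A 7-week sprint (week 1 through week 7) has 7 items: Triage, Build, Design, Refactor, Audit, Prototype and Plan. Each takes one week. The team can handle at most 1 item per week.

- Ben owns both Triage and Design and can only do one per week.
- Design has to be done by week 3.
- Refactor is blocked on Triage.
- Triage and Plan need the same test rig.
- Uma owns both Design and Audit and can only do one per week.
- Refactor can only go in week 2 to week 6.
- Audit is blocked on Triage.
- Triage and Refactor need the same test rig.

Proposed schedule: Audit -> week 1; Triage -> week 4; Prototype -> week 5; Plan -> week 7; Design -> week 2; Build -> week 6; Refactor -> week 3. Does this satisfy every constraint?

No — it violates: Audit is blocked on Triage

Triage and Plan need the same test rig — holds.
Uma owns both Design and Audit and can only do one per week — holds.
Refactor can only go in week 2 to week 6 — holds.
Triage and Refactor need the same test rig — holds.
Audit is blocked on Triage — violated.
The team can handle at most 1 item per week — holds.
Ben owns both Triage and Design and can only do one per week — holds.
Design has to be done by week 3 — holds.
Refactor is blocked on Triage — violated.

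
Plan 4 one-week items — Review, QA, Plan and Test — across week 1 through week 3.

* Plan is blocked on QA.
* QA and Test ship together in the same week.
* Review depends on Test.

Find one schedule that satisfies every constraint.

Plan in week 2, Review in week 2, QA in week 1, Test in week 1

Checking: QA(week 1) before Plan(week 2); Test(week 1) before Review(week 2); QA = Test = week 1.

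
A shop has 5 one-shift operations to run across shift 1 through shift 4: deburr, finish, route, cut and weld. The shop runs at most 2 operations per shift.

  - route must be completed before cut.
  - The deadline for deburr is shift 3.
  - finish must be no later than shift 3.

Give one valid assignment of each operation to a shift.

route -> shift 2; deburr -> shift 1; cut -> shift 3; weld -> shift 2; finish -> shift 1

Checking: route(shift 2) before cut(shift 3); deburr=shift 1 in [shift 1,shift 3]; finish=shift 1 in [shift 1,shift 3]; max 2 per shift (cap 2).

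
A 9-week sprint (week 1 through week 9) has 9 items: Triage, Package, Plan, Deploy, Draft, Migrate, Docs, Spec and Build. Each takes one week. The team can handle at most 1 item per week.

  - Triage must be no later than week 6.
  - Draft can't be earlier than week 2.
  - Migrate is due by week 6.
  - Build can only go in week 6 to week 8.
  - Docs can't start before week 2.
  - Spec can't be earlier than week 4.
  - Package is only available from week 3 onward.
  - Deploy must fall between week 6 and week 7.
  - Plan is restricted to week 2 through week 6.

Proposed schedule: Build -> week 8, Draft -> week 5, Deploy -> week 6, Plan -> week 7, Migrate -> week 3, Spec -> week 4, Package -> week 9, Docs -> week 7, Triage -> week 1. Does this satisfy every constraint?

The team can handle at most 1 item per week — violated.
Docs can't start before week 2 — holds.
Plan is restricted to week 2 through week 6 — violated.
Draft can't be earlier than week 2 — holds.
Deploy must fall between week 6 and week 7 — holds.
Package is only available from week 3 onward — holds.
Build can only go in week 6 to week 8 — holds.
Triage must be no later than week 6 — holds.
Migrate is due by week 6 — holds.
Spec can't be earlier than week 4 — holds.

Invalid. Plan is restricted to week 2 through week 6.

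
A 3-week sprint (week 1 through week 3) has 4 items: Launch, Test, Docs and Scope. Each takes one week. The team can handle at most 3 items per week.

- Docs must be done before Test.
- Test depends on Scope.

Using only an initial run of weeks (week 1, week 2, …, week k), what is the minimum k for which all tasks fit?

The precedence chain requires at least 2 distinct weeks.
With at most 3 per week and 4 tasks, at least 2 weeks are needed.
2 works (last occupied week: week 2): for example Test -> week 2, Docs -> week 1, Scope -> week 1, Launch -> week 1.

2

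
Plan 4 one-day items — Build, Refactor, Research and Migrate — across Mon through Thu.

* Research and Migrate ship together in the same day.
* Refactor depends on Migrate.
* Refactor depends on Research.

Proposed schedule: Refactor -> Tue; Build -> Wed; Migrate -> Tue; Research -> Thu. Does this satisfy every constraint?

No — it violates: Refactor depends on Research

Refactor depends on Migrate — violated.
Research and Migrate ship together in the same day — violated.
Refactor depends on Research — violated.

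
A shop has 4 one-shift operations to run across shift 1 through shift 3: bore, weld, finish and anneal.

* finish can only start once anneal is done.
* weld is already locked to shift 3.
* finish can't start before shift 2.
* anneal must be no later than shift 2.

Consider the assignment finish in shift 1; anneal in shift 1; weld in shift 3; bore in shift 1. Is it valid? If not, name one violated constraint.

anneal must be no later than shift 2 — holds.
finish can only start once anneal is done — violated.
weld is already locked to shift 3 — holds.
finish can't start before shift 2 — violated.

No. finish can't start before shift 2 is not satisfied.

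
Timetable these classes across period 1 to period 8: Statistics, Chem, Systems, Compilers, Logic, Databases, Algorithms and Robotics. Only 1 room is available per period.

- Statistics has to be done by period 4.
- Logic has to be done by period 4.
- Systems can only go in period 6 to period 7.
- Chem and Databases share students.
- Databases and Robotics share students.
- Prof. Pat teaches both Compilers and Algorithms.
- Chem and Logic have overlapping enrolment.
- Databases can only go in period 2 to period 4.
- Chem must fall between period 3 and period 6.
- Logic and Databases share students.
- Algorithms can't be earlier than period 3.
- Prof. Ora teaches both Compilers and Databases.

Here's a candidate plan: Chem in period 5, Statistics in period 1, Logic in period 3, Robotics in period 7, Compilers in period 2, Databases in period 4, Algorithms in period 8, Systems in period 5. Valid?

No — it violates: Systems can only go in period 6 to period 7

Statistics has to be done by period 4 — holds.
Logic and Databases share students — holds.
Prof. Ora teaches both Compilers and Databases — holds.
Logic has to be done by period 4 — holds.
Chem and Databases share students — holds.
Prof. Pat teaches both Compilers and Algorithms — holds.
Databases can only go in period 2 to period 4 — holds.
Chem and Logic have overlapping enrolment — holds.
Algorithms can't be earlier than period 3 — holds.
Only 1 room is available per period — violated.
Databases and Robotics share students — holds.
Chem must fall between period 3 and period 6 — holds.
Systems can only go in period 6 to period 7 — violated.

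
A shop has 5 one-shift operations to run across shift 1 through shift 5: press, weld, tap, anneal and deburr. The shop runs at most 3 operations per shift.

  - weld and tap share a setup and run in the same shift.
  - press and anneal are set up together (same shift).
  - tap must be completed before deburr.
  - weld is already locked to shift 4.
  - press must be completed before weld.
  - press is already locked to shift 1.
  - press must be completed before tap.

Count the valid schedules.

Enumerating: anneal=shift 1, weld=shift 4, tap=shift 4, press=shift 1, deburr=shift 5.

1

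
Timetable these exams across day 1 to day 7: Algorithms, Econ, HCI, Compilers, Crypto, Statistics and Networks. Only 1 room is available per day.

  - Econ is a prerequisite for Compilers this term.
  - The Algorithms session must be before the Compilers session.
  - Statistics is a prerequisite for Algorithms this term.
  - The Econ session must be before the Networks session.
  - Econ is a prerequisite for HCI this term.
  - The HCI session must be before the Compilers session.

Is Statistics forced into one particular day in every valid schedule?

No

Statistics can be day 1 (e.g. Econ=day 2; Algorithms=day 3; Statistics=day 1; Compilers=day 5; HCI=day 4; Networks=day 6; Crypto=day 7) or day 2 (e.g. Algorithms in day 3, Compilers in day 5, Networks in day 6, HCI in day 4, Econ in day 1, Statistics in day 2, Crypto in day 7).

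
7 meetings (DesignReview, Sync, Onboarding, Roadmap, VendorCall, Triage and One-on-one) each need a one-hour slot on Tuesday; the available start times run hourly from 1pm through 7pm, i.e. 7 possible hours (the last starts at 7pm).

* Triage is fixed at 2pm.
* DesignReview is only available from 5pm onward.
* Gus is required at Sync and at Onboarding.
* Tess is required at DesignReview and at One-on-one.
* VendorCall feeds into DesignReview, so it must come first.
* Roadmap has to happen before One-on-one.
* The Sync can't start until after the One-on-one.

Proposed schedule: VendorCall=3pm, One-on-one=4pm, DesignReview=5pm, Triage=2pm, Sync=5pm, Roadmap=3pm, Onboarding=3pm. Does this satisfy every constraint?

Valid

VendorCall feeds into DesignReview, so it must come first — holds.
Tess is required at DesignReview and at One-on-one — holds.
The Sync can't start until after the One-on-one — holds.
DesignReview is only available from 5pm onward — holds.
Gus is required at Sync and at Onboarding — holds.
Roadmap has to happen before One-on-one — holds.
Triage is fixed at 2pm — holds.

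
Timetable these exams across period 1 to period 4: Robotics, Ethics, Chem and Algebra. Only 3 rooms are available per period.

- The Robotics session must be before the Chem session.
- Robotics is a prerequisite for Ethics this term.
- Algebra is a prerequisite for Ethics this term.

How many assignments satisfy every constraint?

Splitting on Robotics: it can be period 1 (18), period 2 (10), period 3 (3). Listing each branch's schedules as (Ethics, Chem, Algebra) by period number:
Robotics=period 1: (2,2,1) (2,3,1) (2,4,1) (3,2,1) (3,2,2) (3,3,1) (3,3,2) (3,4,1) (3,4,2) (4,2,1) (4,2,2) (4,2,3) (4,3,1) (4,3,2) (4,3,3) (4,4,1) (4,4,2) (4,4,3) — 18.
Robotics=period 2: (3,3,1) (3,3,2) (3,4,1) (3,4,2) (4,3,1) (4,3,2) (4,3,3) (4,4,1) (4,4,2) (4,4,3) — 10.
Robotics=period 3: (4,4,1) (4,4,2) (4,4,3) — 3.
Summing: 18 + 10 + 3 = 31.

31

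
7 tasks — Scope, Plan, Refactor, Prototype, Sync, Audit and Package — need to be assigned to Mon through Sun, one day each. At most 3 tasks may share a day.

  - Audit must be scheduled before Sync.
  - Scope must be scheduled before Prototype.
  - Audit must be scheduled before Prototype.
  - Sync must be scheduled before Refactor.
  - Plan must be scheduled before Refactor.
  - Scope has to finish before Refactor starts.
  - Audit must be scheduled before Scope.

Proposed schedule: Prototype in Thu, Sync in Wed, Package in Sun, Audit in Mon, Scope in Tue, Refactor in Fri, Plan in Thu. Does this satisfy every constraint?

Yes

Scope must be scheduled before Prototype — holds.
Audit must be scheduled before Sync — holds.
Sync must be scheduled before Refactor — holds.
Audit must be scheduled before Scope — holds.
Plan must be scheduled before Refactor — holds.
Scope has to finish before Refactor starts — holds.
At most 3 tasks may share a day — holds.
Audit must be scheduled before Prototype — holds.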